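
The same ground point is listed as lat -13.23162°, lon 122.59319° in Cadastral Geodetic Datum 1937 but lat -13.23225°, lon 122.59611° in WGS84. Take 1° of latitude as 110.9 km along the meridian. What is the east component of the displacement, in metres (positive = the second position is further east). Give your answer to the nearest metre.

ΔE = 315 m

Δφ = -13.23225° − -13.23162° = -0.00063°; Δλ = 122.59611° − 122.59319° = +0.00292°.
ΔN = Δφ × 110900 = -69.9 m; ΔE = Δλ × 110900 × cos(-13.23162°) = +0.00292 × 110900 × 0.973453 = 315.2 m.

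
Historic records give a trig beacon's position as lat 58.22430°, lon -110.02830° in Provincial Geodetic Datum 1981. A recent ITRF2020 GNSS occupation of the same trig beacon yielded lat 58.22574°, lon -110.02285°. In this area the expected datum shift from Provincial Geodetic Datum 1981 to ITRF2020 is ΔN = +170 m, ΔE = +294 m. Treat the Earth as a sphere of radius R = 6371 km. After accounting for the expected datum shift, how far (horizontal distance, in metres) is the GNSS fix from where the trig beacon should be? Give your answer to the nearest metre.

Observed coordinate differences: Δφ = +0.00144°, Δλ = +0.00545°.
Converting to metres (1° lat = 111195 m, cos φ = 0.526595): observed ΔN = 160.1 m, observed ΔE = 319.1 m.
Subtracting the expected shift leaves a residual of 160.1 − (170) = -9.9 m north and 319.1 − (294) = 25.1 m east.
Residual distance = √((-9.9)² + 25.1²) = 27.0 m.

27 m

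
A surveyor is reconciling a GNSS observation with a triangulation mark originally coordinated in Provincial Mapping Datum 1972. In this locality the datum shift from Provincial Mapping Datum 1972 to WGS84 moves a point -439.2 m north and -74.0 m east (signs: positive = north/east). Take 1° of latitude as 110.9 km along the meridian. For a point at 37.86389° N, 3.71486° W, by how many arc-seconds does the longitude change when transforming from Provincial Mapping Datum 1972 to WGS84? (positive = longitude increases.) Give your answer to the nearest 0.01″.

At latitude 37.86389°, cos φ = 0.789471.
1° of longitude at this latitude = 110.9 × cos φ = 87.55 km, so Δλ = -74.0 / 87552.3 = -0.0008452° = -3.043″.

Δλ = -3.04″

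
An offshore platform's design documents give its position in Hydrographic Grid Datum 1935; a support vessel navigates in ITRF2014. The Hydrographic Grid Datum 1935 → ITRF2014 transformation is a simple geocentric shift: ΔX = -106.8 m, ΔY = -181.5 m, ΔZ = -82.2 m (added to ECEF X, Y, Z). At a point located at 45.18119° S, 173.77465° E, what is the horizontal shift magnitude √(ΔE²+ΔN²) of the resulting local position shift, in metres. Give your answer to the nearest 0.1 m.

The local east axis at (φ, λ) is (−sin λ, cos λ, 0), so ΔE = −sin(173.77465°)·(-106.8) + cos(173.77465°)·(-181.5) = 192.01 m.
The local north axis is (−sin φ cos λ, −sin φ sin λ, cos φ), giving ΔN = 75.311 − 13.961 − 57.940 = 3.41 m.
Horizontal magnitude = √(ΔE² + ΔN²) = √(192.01² + 3.41²) = 192.04 m.

192.0 m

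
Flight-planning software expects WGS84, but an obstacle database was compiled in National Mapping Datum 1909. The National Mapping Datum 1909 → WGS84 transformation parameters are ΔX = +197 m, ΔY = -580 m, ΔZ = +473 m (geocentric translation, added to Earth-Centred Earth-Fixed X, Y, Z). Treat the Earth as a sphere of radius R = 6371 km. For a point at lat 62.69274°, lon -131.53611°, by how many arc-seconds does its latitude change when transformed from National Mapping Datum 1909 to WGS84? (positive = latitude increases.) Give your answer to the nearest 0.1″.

sin φ = 0.888559, cos φ = 0.458762, sin λ = -0.748538, cos λ = -0.663092.
North component: ΔN = −sin φ cos λ·ΔX − sin φ sin λ·ΔY + cos φ·ΔZ = −(0.888559)(-0.663092)(197) − (0.888559)(-0.748538)(-580) + (0.458762)(473) = -52.70 m.
1° of latitude spans πR/180 = 111195 m, so Δφ = -52.70 / 111195 × 3600 = -1.706″.

Δφ = -1.7″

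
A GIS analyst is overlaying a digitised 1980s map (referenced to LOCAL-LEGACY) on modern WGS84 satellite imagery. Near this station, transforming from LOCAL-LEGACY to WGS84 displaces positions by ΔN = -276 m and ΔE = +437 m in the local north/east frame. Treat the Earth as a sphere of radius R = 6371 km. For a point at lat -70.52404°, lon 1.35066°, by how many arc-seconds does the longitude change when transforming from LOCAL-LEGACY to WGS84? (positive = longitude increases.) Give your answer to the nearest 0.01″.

At latitude -70.52404°, cos φ = 0.333411.
One radian of longitude at latitude φ spans R cos φ, so Δλ = ΔE / (R cos φ) = 437.0 / (6371000 × 0.333411) = 2.0573e-04 rad = 42.434″.

Δλ = 42.43″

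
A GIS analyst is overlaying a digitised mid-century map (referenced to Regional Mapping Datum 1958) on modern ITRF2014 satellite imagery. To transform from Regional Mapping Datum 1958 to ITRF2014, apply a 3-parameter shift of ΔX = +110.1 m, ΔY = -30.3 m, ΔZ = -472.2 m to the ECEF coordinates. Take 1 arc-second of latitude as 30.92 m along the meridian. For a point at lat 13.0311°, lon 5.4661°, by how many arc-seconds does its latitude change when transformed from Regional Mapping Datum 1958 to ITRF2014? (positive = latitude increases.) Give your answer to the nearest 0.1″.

Δφ = -15.7″

sin φ = 0.225480, cos φ = 0.974248, sin λ = 0.095257, cos λ = 0.995453.
North component: ΔN = −sin φ cos λ·ΔX − sin φ sin λ·ΔY + cos φ·ΔZ = −(0.225480)(0.995453)(110.1) − (0.225480)(0.095257)(-30.3) + (0.974248)(-472.2) = -484.10 m.
1° of latitude spans 3600 × 30.92 = 111312 m, so Δφ = -484.10 / 111312 × 3600 = -15.657″.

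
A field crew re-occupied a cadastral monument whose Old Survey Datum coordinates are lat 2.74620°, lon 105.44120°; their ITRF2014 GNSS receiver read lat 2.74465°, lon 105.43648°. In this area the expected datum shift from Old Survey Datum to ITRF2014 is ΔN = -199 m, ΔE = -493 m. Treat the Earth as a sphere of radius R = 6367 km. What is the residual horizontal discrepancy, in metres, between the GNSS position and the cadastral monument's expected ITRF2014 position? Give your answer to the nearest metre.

41 m

Observed coordinate differences: Δφ = -0.00155°, Δλ = -0.00472°.
Converting to metres (1° lat = 111125 m, cos φ = 0.998852): observed ΔN = -172.2 m, observed ΔE = -523.9 m.
Subtracting the expected shift leaves a residual of -172.2 − (-199) = 26.8 m north and -523.9 − (-493) = -30.9 m east.
Residual distance = √(26.8² + (-30.9)²) = 40.9 m.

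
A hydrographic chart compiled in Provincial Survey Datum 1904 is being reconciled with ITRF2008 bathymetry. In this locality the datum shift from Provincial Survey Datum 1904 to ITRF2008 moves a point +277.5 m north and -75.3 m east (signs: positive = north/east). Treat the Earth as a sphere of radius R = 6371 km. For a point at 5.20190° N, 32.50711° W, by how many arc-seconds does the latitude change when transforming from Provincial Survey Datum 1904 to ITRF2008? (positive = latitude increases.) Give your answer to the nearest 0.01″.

Δφ = 8.98″

On a sphere of radius R, 1 rad of latitude = R, so Δφ = ΔN / R = 277.5 / 6371000 = 4.3557e-05 rad = 8.984″.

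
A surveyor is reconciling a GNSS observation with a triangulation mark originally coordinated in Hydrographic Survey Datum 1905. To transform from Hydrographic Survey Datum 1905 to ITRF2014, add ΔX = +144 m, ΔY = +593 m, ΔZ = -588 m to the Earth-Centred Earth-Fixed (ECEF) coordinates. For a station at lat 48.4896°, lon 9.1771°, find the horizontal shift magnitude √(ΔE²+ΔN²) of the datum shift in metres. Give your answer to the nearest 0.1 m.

At φ = 48.4896°, λ = 9.1771°: sin φ = 0.748835, cos φ = 0.662756, sin λ = 0.159487, cos λ = 0.987200.
ΔE = −sin λ·ΔX + cos λ·ΔY = −(0.159487)·(144) + (0.987200)·(593) = 562.44 m.
ΔN = −sin φ cos λ·ΔX − sin φ sin λ·ΔY + cos φ·ΔZ = −(0.748835)(0.987200)(144) − (0.748835)(0.159487)(593) + (0.662756)(-588) = -566.97 m.
Horizontal magnitude = √(ΔE² + ΔN²) = √(562.44² + (-566.97)²) = 798.63 m.

798.6 m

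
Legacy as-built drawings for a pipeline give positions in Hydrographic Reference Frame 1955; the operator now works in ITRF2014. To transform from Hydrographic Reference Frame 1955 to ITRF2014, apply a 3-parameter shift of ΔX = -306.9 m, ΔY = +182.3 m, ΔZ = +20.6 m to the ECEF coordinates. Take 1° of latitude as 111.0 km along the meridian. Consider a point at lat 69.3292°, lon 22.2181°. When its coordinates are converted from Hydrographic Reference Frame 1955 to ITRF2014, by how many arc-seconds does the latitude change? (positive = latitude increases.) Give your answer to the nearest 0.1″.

Δφ = 6.8″

sin φ = 0.935624, cos φ = 0.352998, sin λ = 0.378133, cos λ = 0.925751.
North component: ΔN = −sin φ cos λ·ΔX − sin φ sin λ·ΔY + cos φ·ΔZ = −(0.935624)(0.925751)(-306.9) − (0.935624)(0.378133)(182.3) + (0.352998)(20.6) = 208.60 m.
1° of latitude spans 111000 m, so Δφ = 208.60 / 111000 × 3600 = 6.765″.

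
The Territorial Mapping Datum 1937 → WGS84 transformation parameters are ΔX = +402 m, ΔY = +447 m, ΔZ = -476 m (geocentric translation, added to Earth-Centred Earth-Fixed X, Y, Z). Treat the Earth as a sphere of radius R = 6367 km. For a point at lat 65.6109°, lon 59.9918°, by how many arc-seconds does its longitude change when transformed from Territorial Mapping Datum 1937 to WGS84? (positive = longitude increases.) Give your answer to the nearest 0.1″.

Δλ = -9.8″

sin φ = 0.910762, cos φ = 0.412931, sin λ = 0.865954, cos λ = 0.500124.
East component: ΔE = −sin λ·ΔX + cos λ·ΔY = −(0.865954)(402) + (0.500124)(447) = -124.56 m.
1° of latitude spans πR/180 = 111125 m; at latitude φ, 1° of longitude spans that × cos φ = 45887.0 m, so Δλ = -124.56 / 45887.0 × 3600 = -9.772″.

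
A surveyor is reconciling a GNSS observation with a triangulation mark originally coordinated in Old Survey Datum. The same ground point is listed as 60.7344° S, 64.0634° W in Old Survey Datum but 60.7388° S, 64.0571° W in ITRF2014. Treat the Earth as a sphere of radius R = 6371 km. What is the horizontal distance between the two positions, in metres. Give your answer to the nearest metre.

Δφ = -60.7388° − -60.7344° = -0.0044°; Δλ = -64.0571° − -64.0634° = +0.0063°.
1° along a meridian = πR/180 = 111195 m.
ΔN = Δφ × 111195 = -489.3 m; ΔE = Δλ × 111195 × cos(-60.7344°) = +0.0063 × 111195 × 0.488859 = 342.5 m.
Distance = √(ΔE² + ΔN²) = √(342.5² + (-489.3)²) = 597.2 m.

597 m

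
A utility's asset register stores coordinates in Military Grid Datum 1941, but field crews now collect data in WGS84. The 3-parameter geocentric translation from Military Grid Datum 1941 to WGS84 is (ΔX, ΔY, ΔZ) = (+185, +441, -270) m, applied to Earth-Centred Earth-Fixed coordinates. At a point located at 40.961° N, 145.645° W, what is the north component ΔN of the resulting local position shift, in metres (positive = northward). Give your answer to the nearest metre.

ΔN = 59 m

At φ = 40.961°, λ = -145.645°: sin φ = 0.655545, cos φ = 0.755156, sin λ = -0.564319, cos λ = -0.825557.
ΔN = −sin φ cos λ·ΔX − sin φ sin λ·ΔY + cos φ·ΔZ = −(0.655545)(-0.825557)(185) − (0.655545)(-0.564319)(441) + (0.755156)(-270) = 59.37 m.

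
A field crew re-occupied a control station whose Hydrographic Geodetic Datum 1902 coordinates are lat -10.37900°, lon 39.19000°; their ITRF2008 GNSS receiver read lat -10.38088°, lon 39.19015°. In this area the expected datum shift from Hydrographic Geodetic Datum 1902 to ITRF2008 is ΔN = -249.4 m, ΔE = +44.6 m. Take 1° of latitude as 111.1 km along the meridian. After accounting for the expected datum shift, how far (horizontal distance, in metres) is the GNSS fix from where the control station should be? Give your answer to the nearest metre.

49 m

Observed coordinate differences: Δφ = -0.00188°, Δλ = +0.00015°.
Converting to metres (1° lat = 111100 m, cos φ = 0.983638): observed ΔN = -208.9 m, observed ΔE = 16.4 m.
Subtracting the expected shift leaves a residual of -208.9 − (-249.4) = 40.5 m north and 16.4 − (44.6) = -28.2 m east.
Residual distance = √(40.5² + (-28.2)²) = 49.4 m.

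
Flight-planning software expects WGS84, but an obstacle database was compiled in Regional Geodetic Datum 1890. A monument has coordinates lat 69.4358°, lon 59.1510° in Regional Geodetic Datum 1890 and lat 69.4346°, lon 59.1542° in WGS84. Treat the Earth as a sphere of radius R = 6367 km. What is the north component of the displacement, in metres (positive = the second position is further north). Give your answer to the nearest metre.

Δφ = 69.4346° − 69.4358° = -0.0012°; Δλ = 59.1542° − 59.1510° = +0.0032°.
1° along a meridian = πR/180 = 111125 m.
ΔN = Δφ × 111125 = -133.4 m; ΔE = Δλ × 111125 × cos(69.4358°) = +0.0032 × 111125 × 0.351257 = 124.9 m.

ΔN = -133 m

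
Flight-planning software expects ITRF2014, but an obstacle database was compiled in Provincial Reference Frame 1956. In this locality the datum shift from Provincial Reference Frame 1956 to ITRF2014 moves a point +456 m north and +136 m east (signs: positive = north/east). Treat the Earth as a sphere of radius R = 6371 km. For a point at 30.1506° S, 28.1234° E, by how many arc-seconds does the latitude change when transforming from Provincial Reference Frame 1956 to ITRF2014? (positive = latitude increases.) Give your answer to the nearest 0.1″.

On a sphere of radius R, 1 rad of latitude = R, so Δφ = ΔN / R = 456.0 / 6371000 = 7.1574e-05 rad = 14.763″.

Δφ = 14.8″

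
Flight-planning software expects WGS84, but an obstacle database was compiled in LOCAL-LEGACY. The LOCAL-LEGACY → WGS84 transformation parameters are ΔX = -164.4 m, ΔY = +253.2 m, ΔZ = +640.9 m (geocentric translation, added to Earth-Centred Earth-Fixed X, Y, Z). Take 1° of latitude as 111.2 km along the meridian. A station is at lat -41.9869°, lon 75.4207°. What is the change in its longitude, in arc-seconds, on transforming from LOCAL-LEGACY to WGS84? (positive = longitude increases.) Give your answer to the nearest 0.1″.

Δλ = 9.7″

sin φ = -0.668961, cos φ = 0.743298, sin λ = 0.967800, cos λ = 0.251720.
East component: ΔE = −sin λ·ΔX + cos λ·ΔY = −(0.967800)(-164.4) + (0.251720)(253.2) = 222.84 m.
1° of latitude spans 111200 m; at latitude φ, 1° of longitude spans that × cos φ = 82654.7 m, so Δλ = 222.84 / 82654.7 × 3600 = 9.706″.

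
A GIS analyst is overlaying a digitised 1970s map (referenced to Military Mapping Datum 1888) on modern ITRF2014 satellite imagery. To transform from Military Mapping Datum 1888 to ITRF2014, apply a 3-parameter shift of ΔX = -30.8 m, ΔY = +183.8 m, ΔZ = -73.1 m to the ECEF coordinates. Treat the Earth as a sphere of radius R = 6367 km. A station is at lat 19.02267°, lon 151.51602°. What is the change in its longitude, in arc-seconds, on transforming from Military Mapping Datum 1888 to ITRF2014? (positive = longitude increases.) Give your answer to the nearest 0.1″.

Δλ = -5.0″

sin φ = 0.325942, cos φ = 0.945390, sin λ = 0.476913, cos λ = -0.878950.
East component: ΔE = −sin λ·ΔX + cos λ·ΔY = −(0.476913)(-30.8) + (-0.878950)(183.8) = -146.86 m.
1° of latitude spans πR/180 = 111125 m; at latitude φ, 1° of longitude spans that × cos φ = 105056.5 m, so Δλ = -146.86 / 105056.5 × 3600 = -5.033″.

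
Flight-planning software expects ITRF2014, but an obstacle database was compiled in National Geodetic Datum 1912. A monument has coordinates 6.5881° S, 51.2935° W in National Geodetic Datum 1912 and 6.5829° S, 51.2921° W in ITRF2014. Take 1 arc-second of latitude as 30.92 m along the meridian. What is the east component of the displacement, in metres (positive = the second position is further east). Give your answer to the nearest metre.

Δφ = -6.5829° − -6.5881° = +0.0052°; Δλ = -51.2921° − -51.2935° = +0.0014°.
1° of latitude = 3600 × 30.92 = 111312 m.
ΔN = Δφ × 111312 = 578.8 m; ΔE = Δλ × 111312 × cos(-6.5881°) = +0.0014 × 111312 × 0.993397 = 154.8 m.

ΔE = 155 m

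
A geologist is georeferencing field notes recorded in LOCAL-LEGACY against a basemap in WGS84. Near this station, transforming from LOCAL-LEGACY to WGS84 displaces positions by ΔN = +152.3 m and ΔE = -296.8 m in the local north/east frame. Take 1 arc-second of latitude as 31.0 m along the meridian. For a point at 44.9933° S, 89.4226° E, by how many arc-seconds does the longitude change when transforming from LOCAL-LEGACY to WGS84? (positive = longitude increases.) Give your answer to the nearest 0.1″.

Δλ = -13.5″

At latitude -44.9933°, cos φ = 0.707189.
1″ of longitude at this latitude = 31.00 × cos φ = 21.9229 m, so Δλ = -296.8 / 21.9229 = -13.538″.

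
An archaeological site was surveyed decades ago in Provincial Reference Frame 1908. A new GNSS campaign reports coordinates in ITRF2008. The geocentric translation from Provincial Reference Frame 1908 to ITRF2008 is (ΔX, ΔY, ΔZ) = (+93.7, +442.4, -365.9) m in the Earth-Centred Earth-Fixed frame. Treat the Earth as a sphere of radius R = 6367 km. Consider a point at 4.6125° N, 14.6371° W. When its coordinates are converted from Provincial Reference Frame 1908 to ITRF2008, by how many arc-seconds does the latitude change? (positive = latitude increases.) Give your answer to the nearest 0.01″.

sin φ = 0.080416, cos φ = 0.996761, sin λ = -0.252696, cos λ = 0.967546.
North component: ΔN = −sin φ cos λ·ΔX − sin φ sin λ·ΔY + cos φ·ΔZ = −(0.080416)(0.967546)(93.7) − (0.080416)(-0.252696)(442.4) + (0.996761)(-365.9) = -363.02 m.
1° of latitude spans πR/180 = 111125 m, so Δφ = -363.02 / 111125 × 3600 = -11.760″.

Δφ = -11.76″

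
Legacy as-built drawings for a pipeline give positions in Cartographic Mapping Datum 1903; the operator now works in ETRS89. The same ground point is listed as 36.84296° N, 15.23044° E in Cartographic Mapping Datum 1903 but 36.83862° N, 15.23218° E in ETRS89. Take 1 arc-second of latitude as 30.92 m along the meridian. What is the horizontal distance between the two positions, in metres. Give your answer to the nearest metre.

507 m

Δφ = 36.83862° − 36.84296° = -0.00434°; Δλ = 15.23218° − 15.23044° = +0.00174°.
1° of latitude = 3600 × 30.92 = 111312 m.
ΔN = Δφ × 111312 = -483.1 m; ΔE = Δλ × 111312 × cos(36.84296°) = +0.00174 × 111312 × 0.800282 = 155.0 m.
Distance = √(ΔE² + ΔN²) = √(155.0² + (-483.1)²) = 507.4 m.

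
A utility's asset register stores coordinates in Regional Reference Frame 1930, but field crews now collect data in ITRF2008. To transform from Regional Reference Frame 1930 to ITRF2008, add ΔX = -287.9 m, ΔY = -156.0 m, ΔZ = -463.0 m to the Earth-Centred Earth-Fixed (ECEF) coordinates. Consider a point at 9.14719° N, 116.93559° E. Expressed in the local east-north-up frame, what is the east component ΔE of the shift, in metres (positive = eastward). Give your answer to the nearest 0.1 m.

The local east axis at (φ, λ) is (−sin λ, cos λ, 0), so ΔE = −sin(116.93559°)·(-287.9) + cos(116.93559°)·(-156.0) = 327.33 m.

ΔE = 327.3 m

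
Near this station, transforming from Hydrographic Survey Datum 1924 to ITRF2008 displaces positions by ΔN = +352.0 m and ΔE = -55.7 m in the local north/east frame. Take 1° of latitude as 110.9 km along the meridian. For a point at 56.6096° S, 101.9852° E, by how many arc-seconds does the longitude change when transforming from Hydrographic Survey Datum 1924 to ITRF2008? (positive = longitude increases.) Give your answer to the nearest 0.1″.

At latitude -56.6096°, cos φ = 0.550341.
1° of longitude at this latitude = 110.9 × cos φ = 61.03 km, so Δλ = -55.7 / 61032.8 = -0.0009126° = -3.285″.

Δλ = -3.3″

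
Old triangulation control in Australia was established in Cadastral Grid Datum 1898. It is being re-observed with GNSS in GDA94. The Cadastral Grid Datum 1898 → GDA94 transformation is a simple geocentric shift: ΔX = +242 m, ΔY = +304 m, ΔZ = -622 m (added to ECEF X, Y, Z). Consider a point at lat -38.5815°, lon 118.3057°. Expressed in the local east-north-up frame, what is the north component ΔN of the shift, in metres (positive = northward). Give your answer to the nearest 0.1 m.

At φ = -38.5815°, λ = 118.3057°: sin φ = -0.623627, cos φ = 0.781722, sin λ = 0.880430, cos λ = -0.474176.
ΔN = −sin φ cos λ·ΔX − sin φ sin λ·ΔY + cos φ·ΔZ = −(-0.623627)(-0.474176)(242) − (-0.623627)(0.880430)(304) + (0.781722)(-622) = -390.88 m.

ΔN = -390.9 m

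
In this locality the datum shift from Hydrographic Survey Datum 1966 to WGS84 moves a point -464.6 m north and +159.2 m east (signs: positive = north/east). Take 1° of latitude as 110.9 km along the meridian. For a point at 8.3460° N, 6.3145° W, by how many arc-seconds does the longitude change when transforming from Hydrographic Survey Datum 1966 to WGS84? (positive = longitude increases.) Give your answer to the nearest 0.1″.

Δλ = 5.2″

At latitude 8.3460°, cos φ = 0.989410.
1° of longitude at this latitude = 110.9 × cos φ = 109.73 km, so Δλ = 159.2 / 109725.5 = 0.0014509° = 5.223″.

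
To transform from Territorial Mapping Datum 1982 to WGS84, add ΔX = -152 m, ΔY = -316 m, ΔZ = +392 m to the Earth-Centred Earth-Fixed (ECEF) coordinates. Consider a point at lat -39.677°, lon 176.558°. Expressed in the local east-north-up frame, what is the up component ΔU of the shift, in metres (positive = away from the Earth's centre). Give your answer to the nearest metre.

At φ = -39.677°, λ = 176.558°: sin φ = -0.638459, cos φ = 0.769656, sin λ = 0.060038, cos λ = -0.998196.
ΔU = cos φ cos λ·ΔX + cos φ sin λ·ΔY + sin φ·ΔZ = (0.769656)(-0.998196)(-152) + (0.769656)(0.060038)(-316) + (-0.638459)(392) = -148.10 m.

ΔU = -148 m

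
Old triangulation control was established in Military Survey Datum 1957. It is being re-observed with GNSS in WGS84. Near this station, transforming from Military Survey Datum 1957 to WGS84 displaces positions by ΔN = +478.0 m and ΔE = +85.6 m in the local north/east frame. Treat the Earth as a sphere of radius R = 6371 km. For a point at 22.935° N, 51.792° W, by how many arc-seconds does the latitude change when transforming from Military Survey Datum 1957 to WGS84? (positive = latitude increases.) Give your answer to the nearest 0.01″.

On a sphere of radius R, 1 rad of latitude = R, so Δφ = ΔN / R = 478.0 / 6371000 = 7.5027e-05 rad = 15.476″.

Δφ = 15.48″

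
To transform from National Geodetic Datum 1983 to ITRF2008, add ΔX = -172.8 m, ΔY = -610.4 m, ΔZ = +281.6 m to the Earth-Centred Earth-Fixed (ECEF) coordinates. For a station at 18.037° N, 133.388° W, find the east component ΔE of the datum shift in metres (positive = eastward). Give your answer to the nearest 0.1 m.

The local east axis at (φ, λ) is (−sin λ, cos λ, 0), so ΔE = −sin(-133.388°)·(-172.8) + cos(-133.388°)·(-610.4) = 293.73 m.

ΔE = 293.7 m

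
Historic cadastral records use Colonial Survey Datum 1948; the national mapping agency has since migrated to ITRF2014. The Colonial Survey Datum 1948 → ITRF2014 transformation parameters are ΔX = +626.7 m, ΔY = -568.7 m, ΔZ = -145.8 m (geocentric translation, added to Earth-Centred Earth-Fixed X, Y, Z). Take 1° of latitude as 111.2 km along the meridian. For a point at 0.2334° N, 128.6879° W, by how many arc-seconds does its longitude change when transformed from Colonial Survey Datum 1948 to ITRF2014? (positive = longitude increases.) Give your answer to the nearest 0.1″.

Δλ = 27.3″

sin φ = 0.004074, cos φ = 0.999992, sin λ = -0.780562, cos λ = -0.625078.
East component: ΔE = −sin λ·ΔX + cos λ·ΔY = −(-0.780562)(626.7) + (-0.625078)(-568.7) = 844.66 m.
1° of latitude spans 111200 m; at latitude φ, 1° of longitude spans that × cos φ = 111199.1 m, so Δλ = 844.66 / 111199.1 × 3600 = 27.345″.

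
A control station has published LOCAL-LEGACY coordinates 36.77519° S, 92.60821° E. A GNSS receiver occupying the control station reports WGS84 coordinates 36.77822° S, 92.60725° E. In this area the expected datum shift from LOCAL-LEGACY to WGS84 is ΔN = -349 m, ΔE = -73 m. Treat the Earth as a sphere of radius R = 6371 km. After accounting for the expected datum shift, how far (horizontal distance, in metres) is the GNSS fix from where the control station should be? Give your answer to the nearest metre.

Observed coordinate differences: Δφ = -0.00303°, Δλ = -0.00096°.
Converting to metres (1° lat = 111195 m, cos φ = 0.800991): observed ΔN = -336.9 m, observed ΔE = -85.5 m.
Subtracting the expected shift leaves a residual of -336.9 − (-349) = 12.1 m north and -85.5 − (-73) = -12.5 m east.
Residual distance = √(12.1² + (-12.5)²) = 17.4 m.

17 m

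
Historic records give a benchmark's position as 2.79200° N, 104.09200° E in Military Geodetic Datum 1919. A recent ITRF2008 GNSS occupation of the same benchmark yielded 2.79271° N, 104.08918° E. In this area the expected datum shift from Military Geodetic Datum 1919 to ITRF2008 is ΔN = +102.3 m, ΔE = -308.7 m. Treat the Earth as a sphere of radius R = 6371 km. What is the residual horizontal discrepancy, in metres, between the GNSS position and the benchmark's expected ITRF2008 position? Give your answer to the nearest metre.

24 m

Observed coordinate differences: Δφ = +0.00071°, Δλ = -0.00282°.
Converting to metres (1° lat = 111195 m, cos φ = 0.998813): observed ΔN = 78.9 m, observed ΔE = -313.2 m.
Subtracting the expected shift leaves a residual of 78.9 − (102.3) = -23.4 m north and -313.2 − (-308.7) = -4.5 m east.
Residual distance = √((-23.4)² + (-4.5)²) = 23.8 m.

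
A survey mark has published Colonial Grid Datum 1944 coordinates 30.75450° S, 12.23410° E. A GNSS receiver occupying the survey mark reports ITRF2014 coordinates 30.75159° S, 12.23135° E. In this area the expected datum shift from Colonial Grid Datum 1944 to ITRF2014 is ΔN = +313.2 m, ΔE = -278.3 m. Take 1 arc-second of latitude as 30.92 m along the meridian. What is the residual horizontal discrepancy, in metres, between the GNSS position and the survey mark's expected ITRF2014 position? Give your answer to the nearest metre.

19 m

Observed coordinate differences: Δφ = +0.00291°, Δλ = -0.00275°.
Converting to metres (1° lat = 111312 m, cos φ = 0.859366): observed ΔN = 323.9 m, observed ΔE = -263.1 m.
Subtracting the expected shift leaves a residual of 323.9 − (313.2) = 10.7 m north and -263.1 − (-278.3) = 15.2 m east.
Residual distance = √(10.7² + 15.2²) = 18.6 m.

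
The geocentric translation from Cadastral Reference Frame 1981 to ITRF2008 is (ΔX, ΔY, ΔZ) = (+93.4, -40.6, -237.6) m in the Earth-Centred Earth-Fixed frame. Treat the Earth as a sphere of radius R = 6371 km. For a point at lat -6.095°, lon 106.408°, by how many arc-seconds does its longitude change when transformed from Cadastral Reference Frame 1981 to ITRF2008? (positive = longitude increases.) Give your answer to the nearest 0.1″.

Δλ = -2.5″

sin φ = -0.106177, cos φ = 0.994347, sin λ = 0.959275, cos λ = -0.282475.
East component: ΔE = −sin λ·ΔX + cos λ·ΔY = −(0.959275)(93.4) + (-0.282475)(-40.6) = -78.13 m.
1° of latitude spans πR/180 = 111195 m; at latitude φ, 1° of longitude spans that × cos φ = 110566.4 m, so Δλ = -78.13 / 110566.4 × 3600 = -2.544″.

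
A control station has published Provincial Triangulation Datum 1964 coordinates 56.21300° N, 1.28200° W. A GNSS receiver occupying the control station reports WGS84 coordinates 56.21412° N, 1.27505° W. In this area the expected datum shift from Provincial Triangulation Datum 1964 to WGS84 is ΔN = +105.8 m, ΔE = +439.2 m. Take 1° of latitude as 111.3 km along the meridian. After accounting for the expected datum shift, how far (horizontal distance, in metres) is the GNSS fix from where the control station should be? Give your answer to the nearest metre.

21 m

Observed coordinate differences: Δφ = +0.00112°, Δλ = +0.00695°.
Converting to metres (1° lat = 111300 m, cos φ = 0.556107): observed ΔN = 124.7 m, observed ΔE = 430.2 m.
Subtracting the expected shift leaves a residual of 124.7 − (105.8) = 18.9 m north and 430.2 − (439.2) = -9.0 m east.
Residual distance = √(18.9² + (-9.0)²) = 20.9 m.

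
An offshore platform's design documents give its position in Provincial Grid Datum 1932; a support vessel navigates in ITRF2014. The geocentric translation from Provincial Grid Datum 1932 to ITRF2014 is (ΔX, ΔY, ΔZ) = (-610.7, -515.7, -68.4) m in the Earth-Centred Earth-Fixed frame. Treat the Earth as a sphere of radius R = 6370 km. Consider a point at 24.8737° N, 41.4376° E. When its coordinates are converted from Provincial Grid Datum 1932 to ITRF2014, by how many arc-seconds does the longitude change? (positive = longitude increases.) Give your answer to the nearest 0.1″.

Δλ = 0.6″

sin φ = 0.420619, cos φ = 0.907237, sin λ = 0.661804, cos λ = 0.749677.
East component: ΔE = −sin λ·ΔX + cos λ·ΔY = −(0.661804)(-610.7) + (0.749677)(-515.7) = 17.56 m.
1° of latitude spans πR/180 = 111177 m; at latitude φ, 1° of longitude spans that × cos φ = 100864.3 m, so Δλ = 17.56 / 100864.3 × 3600 = 0.627″.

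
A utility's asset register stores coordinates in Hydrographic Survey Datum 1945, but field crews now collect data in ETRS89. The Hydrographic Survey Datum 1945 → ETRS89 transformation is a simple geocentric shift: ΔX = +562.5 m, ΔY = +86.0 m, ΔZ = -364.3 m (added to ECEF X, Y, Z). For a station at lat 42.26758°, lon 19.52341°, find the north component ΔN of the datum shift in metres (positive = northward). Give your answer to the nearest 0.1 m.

At φ = 42.26758°, λ = 19.52341°: sin φ = 0.672594, cos φ = 0.740012, sin λ = 0.334192, cos λ = 0.942505.
ΔN = −sin φ cos λ·ΔX − sin φ sin λ·ΔY + cos φ·ΔZ = −(0.672594)(0.942505)(562.5) − (0.672594)(0.334192)(86.0) + (0.740012)(-364.3) = -645.50 m.

ΔN = -645.5 m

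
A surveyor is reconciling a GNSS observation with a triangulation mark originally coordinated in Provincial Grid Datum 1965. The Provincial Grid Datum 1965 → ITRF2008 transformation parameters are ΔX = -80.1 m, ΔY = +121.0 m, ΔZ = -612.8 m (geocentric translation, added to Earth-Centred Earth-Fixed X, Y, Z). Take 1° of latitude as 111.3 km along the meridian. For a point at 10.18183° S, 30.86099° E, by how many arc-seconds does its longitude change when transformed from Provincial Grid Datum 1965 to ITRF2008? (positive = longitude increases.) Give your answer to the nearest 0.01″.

sin φ = -0.176773, cos φ = 0.984252, sin λ = 0.512957, cos λ = 0.858414.
East component: ΔE = −sin λ·ΔX + cos λ·ΔY = −(0.512957)(-80.1) + (0.858414)(121.0) = 144.96 m.
1° of latitude spans 111300 m; at latitude φ, 1° of longitude spans that × cos φ = 109547.2 m, so Δλ = 144.96 / 109547.2 × 3600 = 4.764″.

Δλ = 4.76″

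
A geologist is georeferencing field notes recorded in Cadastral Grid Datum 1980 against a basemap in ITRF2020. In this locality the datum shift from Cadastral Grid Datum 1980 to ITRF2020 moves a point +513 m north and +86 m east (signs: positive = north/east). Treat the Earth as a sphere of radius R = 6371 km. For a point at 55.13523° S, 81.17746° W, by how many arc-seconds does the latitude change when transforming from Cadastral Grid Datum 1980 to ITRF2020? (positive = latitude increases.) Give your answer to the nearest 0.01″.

On a sphere of radius R, 1 rad of latitude = R, so Δφ = ΔN / R = 513.0 / 6371000 = 8.0521e-05 rad = 16.609″.

Δφ = 16.61″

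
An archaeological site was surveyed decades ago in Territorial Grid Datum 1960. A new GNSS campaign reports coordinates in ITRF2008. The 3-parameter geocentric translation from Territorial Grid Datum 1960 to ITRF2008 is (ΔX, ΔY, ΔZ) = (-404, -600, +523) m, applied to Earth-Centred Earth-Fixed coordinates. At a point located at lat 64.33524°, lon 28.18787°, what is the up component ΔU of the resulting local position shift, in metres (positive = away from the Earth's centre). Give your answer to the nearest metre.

ΔU = 194 m

At φ = 64.33524°, λ = 28.18787°: sin φ = 0.901344, cos φ = 0.433105, sin λ = 0.472364, cos λ = 0.881403.
ΔU = cos φ cos λ·ΔX + cos φ sin λ·ΔY + sin φ·ΔZ = (0.433105)(0.881403)(-404) + (0.433105)(0.472364)(-600) + (0.901344)(523) = 194.43 m.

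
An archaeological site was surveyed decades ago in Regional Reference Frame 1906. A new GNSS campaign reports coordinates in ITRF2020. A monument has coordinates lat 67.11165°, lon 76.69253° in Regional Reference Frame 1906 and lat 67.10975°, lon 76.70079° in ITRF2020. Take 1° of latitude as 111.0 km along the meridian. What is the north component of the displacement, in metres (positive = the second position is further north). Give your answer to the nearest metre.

ΔN = -211 m

Δφ = 67.10975° − 67.11165° = -0.00190°; Δλ = 76.70079° − 76.69253° = +0.00826°.
ΔN = Δφ × 111000 = -210.9 m; ΔE = Δλ × 111000 × cos(67.11165°) = +0.00826 × 111000 × 0.388937 = 356.6 m.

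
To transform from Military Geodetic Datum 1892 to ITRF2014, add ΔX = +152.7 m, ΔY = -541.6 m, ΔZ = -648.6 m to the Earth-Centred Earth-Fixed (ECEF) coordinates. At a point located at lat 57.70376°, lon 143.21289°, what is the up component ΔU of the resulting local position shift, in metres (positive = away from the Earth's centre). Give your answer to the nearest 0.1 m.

At φ = 57.70376°, λ = 143.21289°: sin φ = 0.845297, cos φ = 0.534297, sin λ = 0.598843, cos λ = -0.800866.
ΔU = cos φ cos λ·ΔX + cos φ sin λ·ΔY + sin φ·ΔZ = (0.534297)(-0.800866)(152.7) + (0.534297)(0.598843)(-541.6) + (0.845297)(-648.6) = -786.89 m.

ΔU = -786.9 m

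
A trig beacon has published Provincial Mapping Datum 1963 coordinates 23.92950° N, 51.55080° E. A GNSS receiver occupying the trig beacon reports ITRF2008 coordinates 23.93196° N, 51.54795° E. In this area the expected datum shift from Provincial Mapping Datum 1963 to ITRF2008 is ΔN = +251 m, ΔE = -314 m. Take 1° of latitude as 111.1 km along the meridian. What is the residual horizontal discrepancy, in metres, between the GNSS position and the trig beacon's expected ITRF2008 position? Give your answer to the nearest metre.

Observed coordinate differences: Δφ = +0.00246°, Δλ = -0.00285°.
Converting to metres (1° lat = 111100 m, cos φ = 0.914045): observed ΔN = 273.3 m, observed ΔE = -289.4 m.
Subtracting the expected shift leaves a residual of 273.3 − (251) = 22.3 m north and -289.4 − (-314) = 24.6 m east.
Residual distance = √(22.3² + 24.6²) = 33.2 m.

33 m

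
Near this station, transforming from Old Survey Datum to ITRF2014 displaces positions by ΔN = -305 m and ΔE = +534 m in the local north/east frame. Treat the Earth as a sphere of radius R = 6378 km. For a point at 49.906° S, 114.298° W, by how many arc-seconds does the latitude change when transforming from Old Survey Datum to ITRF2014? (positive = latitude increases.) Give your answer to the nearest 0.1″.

Δφ = -9.9″

On a sphere of radius R, 1 rad of latitude = R, so Δφ = ΔN / R = -305.0 / 6378000 = -4.7821e-05 rad = -9.864″.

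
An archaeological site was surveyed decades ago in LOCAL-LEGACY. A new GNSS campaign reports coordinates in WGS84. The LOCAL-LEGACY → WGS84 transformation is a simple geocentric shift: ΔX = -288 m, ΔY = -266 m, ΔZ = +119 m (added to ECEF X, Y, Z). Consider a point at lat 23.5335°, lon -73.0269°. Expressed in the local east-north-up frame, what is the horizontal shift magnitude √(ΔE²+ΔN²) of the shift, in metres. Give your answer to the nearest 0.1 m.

355.5 m

At φ = 23.5335°, λ = -73.0269°: sin φ = 0.399285, cos φ = 0.916827, sin λ = -0.956442, cos λ = 0.291923.
ΔE = −sin λ·ΔX + cos λ·ΔY = −(-0.956442)·(-288) + (0.291923)·(-266) = -353.11 m.
ΔN = −sin φ cos λ·ΔX − sin φ sin λ·ΔY + cos φ·ΔZ = −(0.399285)(0.291923)(-288) − (0.399285)(-0.956442)(-266) + (0.916827)(119) = 41.09 m.
Horizontal magnitude = √(ΔE² + ΔN²) = √((-353.11)² + 41.09²) = 355.49 m.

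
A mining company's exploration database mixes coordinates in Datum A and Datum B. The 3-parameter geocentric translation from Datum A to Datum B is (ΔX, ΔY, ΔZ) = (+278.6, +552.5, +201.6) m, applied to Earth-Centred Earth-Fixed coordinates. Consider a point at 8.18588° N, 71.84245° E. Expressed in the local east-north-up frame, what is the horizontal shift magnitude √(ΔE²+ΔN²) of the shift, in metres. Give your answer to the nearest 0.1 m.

At φ = 8.18588°, λ = 71.84245°: sin φ = 0.142385, cos φ = 0.989811, sin λ = 0.950203, cos λ = 0.311631.
ΔE = −sin λ·ΔX + cos λ·ΔY = −(0.950203)·(278.6) + (0.311631)·(552.5) = -92.55 m.
ΔN = −sin φ cos λ·ΔX − sin φ sin λ·ΔY + cos φ·ΔZ = −(0.142385)(0.311631)(278.6) − (0.142385)(0.950203)(552.5) + (0.989811)(201.6) = 112.43 m.
Horizontal magnitude = √(ΔE² + ΔN²) = √((-92.55)² + 112.43²) = 145.63 m.

145.6 m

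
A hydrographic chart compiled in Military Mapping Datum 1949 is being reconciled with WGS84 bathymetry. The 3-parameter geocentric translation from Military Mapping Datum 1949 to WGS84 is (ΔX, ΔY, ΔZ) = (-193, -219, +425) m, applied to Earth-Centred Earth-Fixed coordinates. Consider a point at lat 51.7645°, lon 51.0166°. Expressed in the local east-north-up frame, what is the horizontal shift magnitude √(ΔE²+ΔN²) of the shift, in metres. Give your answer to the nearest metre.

At φ = 51.7645°, λ = 51.0166°: sin φ = 0.785474, cos φ = 0.618895, sin λ = 0.777328, cos λ = 0.629095.
ΔE = −sin λ·ΔX + cos λ·ΔY = −(0.777328)·(-193) + (0.629095)·(-219) = 12.25 m.
ΔN = −sin φ cos λ·ΔX − sin φ sin λ·ΔY + cos φ·ΔZ = −(0.785474)(0.629095)(-193) − (0.785474)(0.777328)(-219) + (0.618895)(425) = 492.11 m.
Horizontal magnitude = √(ΔE² + ΔN²) = √(12.25² + 492.11²) = 492.27 m.

492 m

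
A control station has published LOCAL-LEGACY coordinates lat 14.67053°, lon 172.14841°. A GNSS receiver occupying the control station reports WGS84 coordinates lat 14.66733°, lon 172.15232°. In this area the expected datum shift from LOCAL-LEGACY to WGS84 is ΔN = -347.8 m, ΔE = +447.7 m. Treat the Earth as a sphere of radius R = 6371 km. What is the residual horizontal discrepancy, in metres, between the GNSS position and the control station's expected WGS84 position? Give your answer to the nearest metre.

Observed coordinate differences: Δφ = -0.00320°, Δλ = +0.00391°.
Converting to metres (1° lat = 111195 m, cos φ = 0.967398): observed ΔN = -355.8 m, observed ΔE = 420.6 m.
Subtracting the expected shift leaves a residual of -355.8 − (-347.8) = -8.0 m north and 420.6 − (447.7) = -27.1 m east.
Residual distance = √((-8.0)² + (-27.1)²) = 28.3 m.

28 m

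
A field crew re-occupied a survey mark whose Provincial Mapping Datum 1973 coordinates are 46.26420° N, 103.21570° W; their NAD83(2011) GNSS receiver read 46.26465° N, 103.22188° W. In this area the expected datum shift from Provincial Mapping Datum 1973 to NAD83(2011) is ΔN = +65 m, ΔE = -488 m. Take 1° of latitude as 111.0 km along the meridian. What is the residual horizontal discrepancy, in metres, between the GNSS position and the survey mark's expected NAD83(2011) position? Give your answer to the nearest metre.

Observed coordinate differences: Δφ = +0.00045°, Δλ = -0.00618°.
Converting to metres (1° lat = 111000 m, cos φ = 0.691334): observed ΔN = 50.0 m, observed ΔE = -474.2 m.
Subtracting the expected shift leaves a residual of 50.0 − (65) = -15.0 m north and -474.2 − (-488) = 13.8 m east.
Residual distance = √((-15.0)² + 13.8²) = 20.4 m.

20 m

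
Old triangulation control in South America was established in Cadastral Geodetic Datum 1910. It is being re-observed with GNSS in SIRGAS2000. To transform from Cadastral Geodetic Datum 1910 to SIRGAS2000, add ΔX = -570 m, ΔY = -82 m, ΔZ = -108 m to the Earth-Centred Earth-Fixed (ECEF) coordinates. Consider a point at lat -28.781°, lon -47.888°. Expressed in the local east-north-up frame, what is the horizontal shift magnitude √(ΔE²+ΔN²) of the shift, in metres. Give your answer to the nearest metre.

539 m

At φ = -28.781°, λ = -47.888°: sin φ = -0.481463, cos φ = 0.876466, sin λ = -0.741835, cos λ = 0.670582.
ΔE = −sin λ·ΔX + cos λ·ΔY = −(-0.741835)·(-570) + (0.670582)·(-82) = -477.83 m.
ΔN = −sin φ cos λ·ΔX − sin φ sin λ·ΔY + cos φ·ΔZ = −(-0.481463)(0.670582)(-570) − (-0.481463)(-0.741835)(-82) + (0.876466)(-108) = -249.40 m.
Horizontal magnitude = √(ΔE² + ΔN²) = √((-477.83)² + (-249.40)²) = 539.00 m.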